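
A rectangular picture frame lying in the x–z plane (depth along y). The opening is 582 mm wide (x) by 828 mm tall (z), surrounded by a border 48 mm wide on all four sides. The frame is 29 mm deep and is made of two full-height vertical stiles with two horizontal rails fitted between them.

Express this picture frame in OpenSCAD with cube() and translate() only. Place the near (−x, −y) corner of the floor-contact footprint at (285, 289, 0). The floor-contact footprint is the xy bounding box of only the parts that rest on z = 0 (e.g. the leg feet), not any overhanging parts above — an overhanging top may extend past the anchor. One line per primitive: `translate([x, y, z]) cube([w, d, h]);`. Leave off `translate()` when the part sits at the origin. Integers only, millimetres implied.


translate([285, 289, 0]) cube([48, 29, 924]);
translate([915, 289, 0]) cube([48, 29, 924]);
translate([333, 289, 0]) cube([582, 29, 48]);
translate([333, 289, 876]) cube([582, 29, 48]);


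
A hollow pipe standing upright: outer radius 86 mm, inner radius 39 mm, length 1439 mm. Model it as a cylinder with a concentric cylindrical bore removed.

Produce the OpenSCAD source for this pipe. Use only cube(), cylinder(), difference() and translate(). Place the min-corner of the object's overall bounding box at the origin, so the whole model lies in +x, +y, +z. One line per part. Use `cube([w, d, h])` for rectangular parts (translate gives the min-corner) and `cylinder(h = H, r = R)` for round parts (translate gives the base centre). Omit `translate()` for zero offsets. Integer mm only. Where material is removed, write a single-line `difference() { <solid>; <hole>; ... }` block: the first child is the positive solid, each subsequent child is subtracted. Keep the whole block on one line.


difference() { translate([86, 86, 0]) cylinder(h = 1439, r = 86); translate([86, 86, 0]) cylinder(h = 1439, r = 39); }


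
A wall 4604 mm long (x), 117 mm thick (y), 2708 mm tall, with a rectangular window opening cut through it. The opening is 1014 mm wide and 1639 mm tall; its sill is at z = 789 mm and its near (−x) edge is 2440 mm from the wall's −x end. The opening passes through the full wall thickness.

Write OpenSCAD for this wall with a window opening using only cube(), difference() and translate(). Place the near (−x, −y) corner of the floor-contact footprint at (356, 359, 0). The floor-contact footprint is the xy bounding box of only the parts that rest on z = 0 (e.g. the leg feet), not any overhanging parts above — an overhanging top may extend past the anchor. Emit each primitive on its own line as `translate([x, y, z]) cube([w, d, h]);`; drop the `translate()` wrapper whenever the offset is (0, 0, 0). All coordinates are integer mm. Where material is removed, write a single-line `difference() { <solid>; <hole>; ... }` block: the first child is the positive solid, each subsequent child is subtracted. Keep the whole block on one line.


difference() { translate([356, 359, 0]) cube([4604, 117, 2708]); translate([2796, 359, 789]) cube([1014, 117, 1639]); }


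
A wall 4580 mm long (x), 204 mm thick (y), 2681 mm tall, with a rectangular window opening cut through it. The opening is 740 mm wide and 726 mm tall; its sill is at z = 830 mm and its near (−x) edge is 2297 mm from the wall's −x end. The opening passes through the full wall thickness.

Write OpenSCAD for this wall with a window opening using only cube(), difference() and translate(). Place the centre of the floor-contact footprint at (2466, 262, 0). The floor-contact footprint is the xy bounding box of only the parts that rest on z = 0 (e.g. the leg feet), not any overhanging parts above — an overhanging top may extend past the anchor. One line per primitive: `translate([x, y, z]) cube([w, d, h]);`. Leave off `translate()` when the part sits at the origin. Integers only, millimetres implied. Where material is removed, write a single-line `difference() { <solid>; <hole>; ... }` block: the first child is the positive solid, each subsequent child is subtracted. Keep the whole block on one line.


difference() { translate([176, 160, 0]) cube([4580, 204, 2681]); translate([2473, 160, 830]) cube([740, 204, 726]); }


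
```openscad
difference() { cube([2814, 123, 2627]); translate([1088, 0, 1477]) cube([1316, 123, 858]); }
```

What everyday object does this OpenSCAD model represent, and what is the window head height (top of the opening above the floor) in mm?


A wall with a window opening. The window head height is 2335 mm.

A wall with a rectangular opening subtracted — a window. Sill at z = 1477, opening 858 mm tall, so the head is at 1477 + 858 = 2335 mm.


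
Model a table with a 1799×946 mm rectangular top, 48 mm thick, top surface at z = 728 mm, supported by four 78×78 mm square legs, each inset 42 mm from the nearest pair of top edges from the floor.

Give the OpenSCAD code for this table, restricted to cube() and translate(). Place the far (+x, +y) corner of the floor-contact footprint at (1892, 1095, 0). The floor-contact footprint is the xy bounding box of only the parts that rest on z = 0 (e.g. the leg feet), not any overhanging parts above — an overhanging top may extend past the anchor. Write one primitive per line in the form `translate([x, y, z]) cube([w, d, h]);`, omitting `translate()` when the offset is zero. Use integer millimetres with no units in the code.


// leg_h = 728 - 48 = 680
translate([135, 191, 680]) cube([1799, 946, 48]);
translate([177, 233, 0]) cube([78, 78, 680]);
translate([1814, 233, 0]) cube([78, 78, 680]);
translate([177, 1017, 0]) cube([78, 78, 680]);
translate([1814, 1017, 0]) cube([78, 78, 680]);


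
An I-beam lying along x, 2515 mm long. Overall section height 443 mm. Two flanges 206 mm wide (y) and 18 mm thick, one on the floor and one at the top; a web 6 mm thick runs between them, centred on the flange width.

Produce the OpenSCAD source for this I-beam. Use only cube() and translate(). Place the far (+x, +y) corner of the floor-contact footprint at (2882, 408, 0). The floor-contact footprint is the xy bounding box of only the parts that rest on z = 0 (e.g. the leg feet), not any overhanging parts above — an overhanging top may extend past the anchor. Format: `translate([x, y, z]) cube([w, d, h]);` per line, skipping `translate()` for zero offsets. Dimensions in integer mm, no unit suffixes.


translate([367, 202, 0]) cube([2515, 206, 18]);
translate([367, 302, 18]) cube([2515, 6, 407]);
translate([367, 202, 425]) cube([2515, 206, 18]);


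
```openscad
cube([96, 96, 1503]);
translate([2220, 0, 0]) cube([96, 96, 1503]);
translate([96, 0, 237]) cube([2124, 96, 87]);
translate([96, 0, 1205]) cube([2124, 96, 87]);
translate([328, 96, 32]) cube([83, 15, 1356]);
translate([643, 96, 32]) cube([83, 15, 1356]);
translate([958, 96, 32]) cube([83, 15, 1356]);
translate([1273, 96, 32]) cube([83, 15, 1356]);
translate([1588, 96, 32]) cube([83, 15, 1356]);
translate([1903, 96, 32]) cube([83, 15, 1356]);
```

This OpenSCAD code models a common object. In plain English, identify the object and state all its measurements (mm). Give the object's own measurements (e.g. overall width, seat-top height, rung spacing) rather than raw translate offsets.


A fence section. Two 96×96 mm posts, 1503 mm tall, stand on the floor with a clear span of 2124 mm between their inner faces. Two horizontal rails of 96×87 mm section span the gap between the posts with their undersides at z = 237 mm and z = 1205 mm, flush with the posts' −y face. 6 pickets, each 83 mm wide, 15 mm thick and 1356 mm tall, are fixed to the +y face of the rails with their bottoms at z = 32 mm, spaced across the span with a 232 mm gap after the −x post and between neighbouring pickets, with 234 mm left before the +x post.


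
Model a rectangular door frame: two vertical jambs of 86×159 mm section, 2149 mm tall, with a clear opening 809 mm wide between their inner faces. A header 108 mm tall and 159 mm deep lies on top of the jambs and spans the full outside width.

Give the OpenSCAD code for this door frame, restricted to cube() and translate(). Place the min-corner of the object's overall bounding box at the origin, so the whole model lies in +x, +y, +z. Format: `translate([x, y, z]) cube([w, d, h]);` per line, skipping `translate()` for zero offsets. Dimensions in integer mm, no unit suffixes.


cube([86, 159, 2149]);
translate([895, 0, 0]) cube([86, 159, 2149]);
translate([0, 0, 2149]) cube([981, 159, 108]);


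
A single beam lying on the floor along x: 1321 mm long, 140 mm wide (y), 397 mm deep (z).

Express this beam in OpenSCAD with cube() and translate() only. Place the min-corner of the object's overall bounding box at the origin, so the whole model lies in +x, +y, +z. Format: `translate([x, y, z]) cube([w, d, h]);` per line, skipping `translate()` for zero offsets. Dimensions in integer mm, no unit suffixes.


cube([1321, 140, 397]);


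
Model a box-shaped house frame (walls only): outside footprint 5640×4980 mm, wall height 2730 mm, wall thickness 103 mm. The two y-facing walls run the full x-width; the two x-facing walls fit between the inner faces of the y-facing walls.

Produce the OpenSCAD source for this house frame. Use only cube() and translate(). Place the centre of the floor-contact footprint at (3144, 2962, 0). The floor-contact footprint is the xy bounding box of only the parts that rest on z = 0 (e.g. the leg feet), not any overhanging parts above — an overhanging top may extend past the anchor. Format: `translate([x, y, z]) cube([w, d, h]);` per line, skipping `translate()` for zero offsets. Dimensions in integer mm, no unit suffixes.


translate([324, 472, 0]) cube([5640, 103, 2730]);
translate([324, 5349, 0]) cube([5640, 103, 2730]);
translate([324, 575, 0]) cube([103, 4774, 2730]);
translate([5861, 575, 0]) cube([103, 4774, 2730]);


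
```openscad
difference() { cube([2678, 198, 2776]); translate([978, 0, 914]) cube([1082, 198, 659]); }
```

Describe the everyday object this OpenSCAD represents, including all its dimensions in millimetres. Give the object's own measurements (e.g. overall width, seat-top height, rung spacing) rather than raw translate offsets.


A wall 2678 mm long (x), 198 mm thick (y), 2776 mm tall, with a rectangular window opening cut through it. The opening is 1082 mm wide and 659 mm tall; its sill is at z = 914 mm and its near (−x) edge is 978 mm from the wall's −x end. The opening passes through the full wall thickness.


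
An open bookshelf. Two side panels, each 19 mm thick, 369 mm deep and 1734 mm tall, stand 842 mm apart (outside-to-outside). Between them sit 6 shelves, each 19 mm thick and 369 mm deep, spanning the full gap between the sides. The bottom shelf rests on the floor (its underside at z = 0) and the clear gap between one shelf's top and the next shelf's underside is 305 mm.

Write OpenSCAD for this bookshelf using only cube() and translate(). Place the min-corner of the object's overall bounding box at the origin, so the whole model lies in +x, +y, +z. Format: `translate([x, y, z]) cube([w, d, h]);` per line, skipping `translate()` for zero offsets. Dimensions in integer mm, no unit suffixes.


cube([19, 369, 1734]);
translate([823, 0, 0]) cube([19, 369, 1734]);
translate([19, 0, 0]) cube([804, 369, 19]);
translate([19, 0, 324]) cube([804, 369, 19]);
translate([19, 0, 648]) cube([804, 369, 19]);
translate([19, 0, 972]) cube([804, 369, 19]);
translate([19, 0, 1296]) cube([804, 369, 19]);
translate([19, 0, 1620]) cube([804, 369, 19]);


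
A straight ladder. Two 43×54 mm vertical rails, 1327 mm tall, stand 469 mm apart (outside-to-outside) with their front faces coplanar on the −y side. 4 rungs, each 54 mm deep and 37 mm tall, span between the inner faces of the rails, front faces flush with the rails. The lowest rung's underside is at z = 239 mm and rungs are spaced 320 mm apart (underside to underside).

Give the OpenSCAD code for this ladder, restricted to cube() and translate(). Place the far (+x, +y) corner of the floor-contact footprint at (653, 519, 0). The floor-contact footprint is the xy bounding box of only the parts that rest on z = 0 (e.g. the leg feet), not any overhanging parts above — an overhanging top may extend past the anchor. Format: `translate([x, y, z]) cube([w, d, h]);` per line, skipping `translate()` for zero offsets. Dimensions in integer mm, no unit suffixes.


// rung span = 469 - 2*43 = 383
// rung[k] z = 239 + k*320
translate([184, 465, 0]) cube([43, 54, 1327]);
translate([610, 465, 0]) cube([43, 54, 1327]);
translate([227, 465, 239]) cube([383, 54, 37]);
translate([227, 465, 559]) cube([383, 54, 37]);
translate([227, 465, 879]) cube([383, 54, 37]);
translate([227, 465, 1199]) cube([383, 54, 37]);


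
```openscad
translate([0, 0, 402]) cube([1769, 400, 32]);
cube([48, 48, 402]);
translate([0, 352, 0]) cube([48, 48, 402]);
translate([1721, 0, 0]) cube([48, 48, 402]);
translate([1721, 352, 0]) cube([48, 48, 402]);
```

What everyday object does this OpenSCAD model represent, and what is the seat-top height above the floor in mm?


A bench. The seat-top height is 434 mm.

A long slab on four corner posts — a bench. The slab sits at z = 402 with thickness 32, so the top is 402 + 32 = 434 mm.


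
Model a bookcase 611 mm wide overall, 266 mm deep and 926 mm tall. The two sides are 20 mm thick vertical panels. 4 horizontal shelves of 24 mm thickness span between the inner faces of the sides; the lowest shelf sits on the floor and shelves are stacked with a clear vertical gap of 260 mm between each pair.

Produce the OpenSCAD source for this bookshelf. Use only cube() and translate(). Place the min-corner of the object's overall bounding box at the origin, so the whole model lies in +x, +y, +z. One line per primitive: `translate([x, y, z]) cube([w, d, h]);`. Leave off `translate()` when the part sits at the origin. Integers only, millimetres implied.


cube([20, 266, 926]);
translate([591, 0, 0]) cube([20, 266, 926]);
translate([20, 0, 0]) cube([571, 266, 24]);
translate([20, 0, 284]) cube([571, 266, 24]);
translate([20, 0, 568]) cube([571, 266, 24]);
translate([20, 0, 852]) cube([571, 266, 24]);


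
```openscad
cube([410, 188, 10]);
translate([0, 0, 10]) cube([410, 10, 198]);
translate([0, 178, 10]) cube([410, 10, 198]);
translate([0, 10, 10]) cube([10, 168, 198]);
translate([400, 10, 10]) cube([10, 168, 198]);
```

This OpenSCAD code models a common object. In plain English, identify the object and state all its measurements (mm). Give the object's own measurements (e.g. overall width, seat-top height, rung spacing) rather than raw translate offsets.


An open-topped rectangular box: outside dimensions 410×188×208 mm, with a uniform wall and base thickness of 10 mm. The base is a full 410×188 slab on the floor; four walls sit on top of the base. The front and back walls (the −y and +y sides) span the full width; the two side walls fit between them.


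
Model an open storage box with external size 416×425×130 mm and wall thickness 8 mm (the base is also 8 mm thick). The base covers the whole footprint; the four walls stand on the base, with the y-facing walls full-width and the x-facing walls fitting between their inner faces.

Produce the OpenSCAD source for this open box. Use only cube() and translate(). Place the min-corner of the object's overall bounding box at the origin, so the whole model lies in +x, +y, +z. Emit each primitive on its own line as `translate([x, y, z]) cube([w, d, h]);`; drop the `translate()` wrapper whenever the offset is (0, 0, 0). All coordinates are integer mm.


cube([416, 425, 8]);
translate([0, 0, 8]) cube([416, 8, 122]);
translate([0, 417, 8]) cube([416, 8, 122]);
translate([0, 8, 8]) cube([8, 409, 122]);
translate([408, 8, 8]) cube([8, 409, 122]);


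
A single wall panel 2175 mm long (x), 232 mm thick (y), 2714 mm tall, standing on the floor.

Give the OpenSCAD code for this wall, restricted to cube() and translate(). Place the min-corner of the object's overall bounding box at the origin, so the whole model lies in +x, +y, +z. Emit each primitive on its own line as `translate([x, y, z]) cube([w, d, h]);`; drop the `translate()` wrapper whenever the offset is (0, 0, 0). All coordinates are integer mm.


cube([2175, 232, 2714]);


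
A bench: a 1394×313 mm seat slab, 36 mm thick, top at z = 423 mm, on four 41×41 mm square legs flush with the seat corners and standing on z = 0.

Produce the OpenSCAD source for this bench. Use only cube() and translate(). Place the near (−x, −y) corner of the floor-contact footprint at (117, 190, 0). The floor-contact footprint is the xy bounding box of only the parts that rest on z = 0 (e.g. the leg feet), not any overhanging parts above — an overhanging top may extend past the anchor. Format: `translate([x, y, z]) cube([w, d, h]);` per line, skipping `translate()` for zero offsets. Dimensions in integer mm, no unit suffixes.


translate([117, 190, 387]) cube([1394, 313, 36]);
translate([117, 190, 0]) cube([41, 41, 387]);
translate([117, 462, 0]) cube([41, 41, 387]);
translate([1470, 190, 0]) cube([41, 41, 387]);
translate([1470, 462, 0]) cube([41, 41, 387]);


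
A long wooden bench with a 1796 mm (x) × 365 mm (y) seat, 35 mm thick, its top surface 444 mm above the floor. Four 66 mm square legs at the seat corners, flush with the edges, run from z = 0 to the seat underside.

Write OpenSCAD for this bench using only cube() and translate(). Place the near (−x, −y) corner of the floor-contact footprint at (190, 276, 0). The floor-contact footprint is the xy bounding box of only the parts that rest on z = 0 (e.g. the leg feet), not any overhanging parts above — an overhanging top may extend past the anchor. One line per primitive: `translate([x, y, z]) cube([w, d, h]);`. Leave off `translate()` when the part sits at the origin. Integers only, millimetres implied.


// leg_h = 444 − 35 = 409
translate([190, 276, 409]) cube([1796, 365, 35]);
translate([190, 276, 0]) cube([66, 66, 409]);
translate([190, 575, 0]) cube([66, 66, 409]);
translate([1920, 276, 0]) cube([66, 66, 409]);
translate([1920, 575, 0]) cube([66, 66, 409]);


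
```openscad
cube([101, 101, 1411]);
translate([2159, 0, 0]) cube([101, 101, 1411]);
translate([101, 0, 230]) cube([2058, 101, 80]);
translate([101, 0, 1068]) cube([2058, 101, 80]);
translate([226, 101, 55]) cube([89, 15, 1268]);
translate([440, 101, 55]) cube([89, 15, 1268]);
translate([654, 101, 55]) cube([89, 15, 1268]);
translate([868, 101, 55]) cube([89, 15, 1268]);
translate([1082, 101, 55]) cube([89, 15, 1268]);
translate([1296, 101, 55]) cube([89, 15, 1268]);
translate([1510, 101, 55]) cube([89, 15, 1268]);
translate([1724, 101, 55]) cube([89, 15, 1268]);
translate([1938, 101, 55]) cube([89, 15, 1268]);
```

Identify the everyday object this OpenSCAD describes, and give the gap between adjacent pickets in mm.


A fence section. The picket gap is 125 mm.

Two posts, two rails, 9 pickets — a fence section. Span 2058 mm holds 9 pickets of 89 mm with 10 equal gaps: ⌊(2058 − 9·89) / 10⌋ = 125 mm.


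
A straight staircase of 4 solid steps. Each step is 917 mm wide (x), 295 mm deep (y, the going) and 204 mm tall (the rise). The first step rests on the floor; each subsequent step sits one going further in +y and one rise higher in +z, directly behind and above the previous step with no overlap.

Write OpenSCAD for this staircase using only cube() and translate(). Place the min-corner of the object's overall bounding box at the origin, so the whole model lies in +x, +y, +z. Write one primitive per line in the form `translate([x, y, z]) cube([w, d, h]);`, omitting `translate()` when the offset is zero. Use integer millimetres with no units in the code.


cube([917, 295, 204]);
translate([0, 295, 204]) cube([917, 295, 204]);
translate([0, 590, 408]) cube([917, 295, 204]);
translate([0, 885, 612]) cube([917, 295, 204]);


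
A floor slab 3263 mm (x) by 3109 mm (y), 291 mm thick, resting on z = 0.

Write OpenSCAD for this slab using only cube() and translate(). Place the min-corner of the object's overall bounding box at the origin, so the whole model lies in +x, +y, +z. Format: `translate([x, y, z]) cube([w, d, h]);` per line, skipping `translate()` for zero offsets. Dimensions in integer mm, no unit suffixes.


cube([3263, 3109, 291]);


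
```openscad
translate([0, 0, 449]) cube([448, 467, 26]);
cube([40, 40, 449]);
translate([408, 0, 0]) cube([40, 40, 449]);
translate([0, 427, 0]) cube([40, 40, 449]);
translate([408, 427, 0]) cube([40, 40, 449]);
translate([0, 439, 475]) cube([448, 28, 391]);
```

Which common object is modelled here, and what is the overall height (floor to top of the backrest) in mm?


A chair. The overall height is 866 mm.

A slab on four corner posts with a tall panel at the back — a chair. The seat slab sits at z = 449 with thickness 26, and the 391 mm backrest starts at the seat top, so the overall height is 449 + 26 + 391 = 866 mm.


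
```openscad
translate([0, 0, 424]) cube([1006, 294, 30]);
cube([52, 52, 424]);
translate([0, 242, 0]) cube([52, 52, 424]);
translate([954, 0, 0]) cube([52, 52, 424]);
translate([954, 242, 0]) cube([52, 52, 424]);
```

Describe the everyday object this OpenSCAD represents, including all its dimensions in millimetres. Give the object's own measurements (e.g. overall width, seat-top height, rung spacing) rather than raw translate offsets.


A bench: a 1006×294 mm seat slab, 30 mm thick, top at z = 454 mm, on four 52×52 mm square legs flush with the seat corners and standing on z = 0.


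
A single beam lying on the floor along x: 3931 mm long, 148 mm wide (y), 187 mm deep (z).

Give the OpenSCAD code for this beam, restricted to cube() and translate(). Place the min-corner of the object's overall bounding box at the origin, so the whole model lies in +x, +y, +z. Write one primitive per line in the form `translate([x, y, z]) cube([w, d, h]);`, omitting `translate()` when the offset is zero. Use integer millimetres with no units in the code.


cube([3931, 148, 187]);


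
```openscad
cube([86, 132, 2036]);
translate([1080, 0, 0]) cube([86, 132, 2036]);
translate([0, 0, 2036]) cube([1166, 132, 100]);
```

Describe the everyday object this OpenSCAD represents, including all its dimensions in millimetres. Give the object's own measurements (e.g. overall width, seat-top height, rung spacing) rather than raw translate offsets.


A door frame. The clear opening is 994 mm wide and 2036 mm high. Two 86 mm wide jambs, 132 mm deep, stand either side of the opening from the floor to the top of the opening. A 100 mm thick head sits across the top of both jambs, spanning the full outside width of the frame.


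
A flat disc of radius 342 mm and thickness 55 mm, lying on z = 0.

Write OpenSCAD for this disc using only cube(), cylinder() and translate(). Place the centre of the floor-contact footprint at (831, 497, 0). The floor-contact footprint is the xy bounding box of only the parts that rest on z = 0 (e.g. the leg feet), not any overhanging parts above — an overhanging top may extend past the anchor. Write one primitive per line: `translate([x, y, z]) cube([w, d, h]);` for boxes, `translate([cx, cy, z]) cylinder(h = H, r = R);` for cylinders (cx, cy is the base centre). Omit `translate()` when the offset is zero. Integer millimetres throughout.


translate([831, 497, 0]) cylinder(h = 55, r = 342);


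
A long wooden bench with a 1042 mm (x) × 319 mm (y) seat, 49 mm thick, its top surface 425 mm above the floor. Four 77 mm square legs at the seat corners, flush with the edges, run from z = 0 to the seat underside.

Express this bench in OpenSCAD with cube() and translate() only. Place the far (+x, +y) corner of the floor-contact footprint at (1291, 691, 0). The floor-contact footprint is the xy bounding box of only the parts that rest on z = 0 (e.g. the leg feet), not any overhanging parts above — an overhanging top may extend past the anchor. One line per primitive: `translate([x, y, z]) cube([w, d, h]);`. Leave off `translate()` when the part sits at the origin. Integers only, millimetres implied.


// leg_h = 425 − 49 = 376
translate([249, 372, 376]) cube([1042, 319, 49]);
translate([249, 372, 0]) cube([77, 77, 376]);
translate([249, 614, 0]) cube([77, 77, 376]);
translate([1214, 372, 0]) cube([77, 77, 376]);
translate([1214, 614, 0]) cube([77, 77, 376]);


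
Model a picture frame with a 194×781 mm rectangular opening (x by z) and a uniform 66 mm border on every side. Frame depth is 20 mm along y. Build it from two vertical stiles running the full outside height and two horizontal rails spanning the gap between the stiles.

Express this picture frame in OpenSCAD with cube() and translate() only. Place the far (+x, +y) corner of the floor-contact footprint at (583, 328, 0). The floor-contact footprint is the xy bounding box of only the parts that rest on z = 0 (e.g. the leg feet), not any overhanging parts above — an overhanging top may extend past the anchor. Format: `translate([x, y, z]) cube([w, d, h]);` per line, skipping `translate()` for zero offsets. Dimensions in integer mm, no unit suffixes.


translate([257, 308, 0]) cube([66, 20, 913]);
translate([517, 308, 0]) cube([66, 20, 913]);
translate([323, 308, 0]) cube([194, 20, 66]);
translate([323, 308, 847]) cube([194, 20, 66]);


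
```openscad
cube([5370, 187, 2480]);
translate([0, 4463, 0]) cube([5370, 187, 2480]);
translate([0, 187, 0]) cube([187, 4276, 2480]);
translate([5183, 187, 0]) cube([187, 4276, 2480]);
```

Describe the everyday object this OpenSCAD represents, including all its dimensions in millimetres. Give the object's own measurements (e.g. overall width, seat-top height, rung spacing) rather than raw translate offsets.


The wall frame of a small rectangular building: four walls, each 2480 mm tall and 187 mm thick, enclosing a footprint 5370 mm (x) by 4650 mm (y) outside-to-outside, with no floor or roof. The front and back walls (the −y and +y sides) span the full width; the two side walls fit between them.


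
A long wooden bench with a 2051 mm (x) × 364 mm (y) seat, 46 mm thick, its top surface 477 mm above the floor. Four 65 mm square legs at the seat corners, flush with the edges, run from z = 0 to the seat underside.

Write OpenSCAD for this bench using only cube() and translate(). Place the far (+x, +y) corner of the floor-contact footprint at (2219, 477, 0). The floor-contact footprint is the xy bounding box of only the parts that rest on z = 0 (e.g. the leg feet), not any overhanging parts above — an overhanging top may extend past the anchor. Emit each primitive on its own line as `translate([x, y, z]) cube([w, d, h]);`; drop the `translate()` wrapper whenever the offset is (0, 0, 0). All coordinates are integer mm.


// leg_h = 477 − 46 = 431
translate([168, 113, 431]) cube([2051, 364, 46]);
translate([168, 113, 0]) cube([65, 65, 431]);
translate([168, 412, 0]) cube([65, 65, 431]);
translate([2154, 113, 0]) cube([65, 65, 431]);
translate([2154, 412, 0]) cube([65, 65, 431]);


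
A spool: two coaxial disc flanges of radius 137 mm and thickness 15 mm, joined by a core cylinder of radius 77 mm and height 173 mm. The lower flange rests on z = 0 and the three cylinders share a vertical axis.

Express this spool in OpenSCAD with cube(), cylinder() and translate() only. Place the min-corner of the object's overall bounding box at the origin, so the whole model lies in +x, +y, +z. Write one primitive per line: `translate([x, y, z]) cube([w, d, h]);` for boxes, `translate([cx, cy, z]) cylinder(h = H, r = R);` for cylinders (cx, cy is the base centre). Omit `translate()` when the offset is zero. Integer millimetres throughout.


translate([137, 137, 0]) cylinder(h = 15, r = 137);
translate([137, 137, 15]) cylinder(h = 173, r = 77);
translate([137, 137, 188]) cylinder(h = 15, r = 137);


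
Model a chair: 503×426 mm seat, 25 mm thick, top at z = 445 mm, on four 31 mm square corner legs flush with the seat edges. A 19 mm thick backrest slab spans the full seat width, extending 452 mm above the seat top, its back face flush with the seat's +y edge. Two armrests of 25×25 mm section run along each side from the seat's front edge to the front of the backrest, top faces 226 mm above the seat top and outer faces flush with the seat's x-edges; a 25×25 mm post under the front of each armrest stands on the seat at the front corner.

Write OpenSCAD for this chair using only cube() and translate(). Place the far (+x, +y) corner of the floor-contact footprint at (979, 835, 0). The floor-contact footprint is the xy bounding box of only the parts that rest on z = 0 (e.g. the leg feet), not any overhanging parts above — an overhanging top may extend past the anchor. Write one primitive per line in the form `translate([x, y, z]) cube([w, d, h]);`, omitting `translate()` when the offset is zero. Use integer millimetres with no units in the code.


translate([476, 409, 420]) cube([503, 426, 25]);
translate([476, 409, 0]) cube([31, 31, 420]);
translate([948, 409, 0]) cube([31, 31, 420]);
translate([476, 804, 0]) cube([31, 31, 420]);
translate([948, 804, 0]) cube([31, 31, 420]);
translate([476, 816, 445]) cube([503, 19, 452]);
translate([476, 409, 646]) cube([25, 407, 25]);
translate([954, 409, 646]) cube([25, 407, 25]);
translate([476, 409, 445]) cube([25, 25, 201]);
translate([954, 409, 445]) cube([25, 25, 201]);


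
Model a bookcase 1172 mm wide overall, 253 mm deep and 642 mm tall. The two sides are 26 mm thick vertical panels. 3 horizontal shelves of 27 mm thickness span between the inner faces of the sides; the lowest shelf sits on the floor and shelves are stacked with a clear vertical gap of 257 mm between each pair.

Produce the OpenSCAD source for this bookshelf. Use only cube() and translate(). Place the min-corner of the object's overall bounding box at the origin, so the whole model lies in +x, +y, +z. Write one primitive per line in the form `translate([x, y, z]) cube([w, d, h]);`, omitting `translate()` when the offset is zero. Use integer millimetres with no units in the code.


cube([26, 253, 642]);
translate([1146, 0, 0]) cube([26, 253, 642]);
translate([26, 0, 0]) cube([1120, 253, 27]);
translate([26, 0, 284]) cube([1120, 253, 27]);
translate([26, 0, 568]) cube([1120, 253, 27]);


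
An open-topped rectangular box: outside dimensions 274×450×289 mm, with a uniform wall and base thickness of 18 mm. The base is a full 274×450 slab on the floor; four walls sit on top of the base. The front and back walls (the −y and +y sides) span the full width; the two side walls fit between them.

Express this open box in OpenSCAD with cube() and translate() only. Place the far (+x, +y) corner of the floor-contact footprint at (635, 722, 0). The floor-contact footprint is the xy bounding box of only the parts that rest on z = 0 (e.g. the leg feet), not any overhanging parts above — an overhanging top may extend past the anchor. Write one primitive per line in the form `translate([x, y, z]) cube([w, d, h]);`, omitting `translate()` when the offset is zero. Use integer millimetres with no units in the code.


translate([361, 272, 0]) cube([274, 450, 18]);
translate([361, 272, 18]) cube([274, 18, 271]);
translate([361, 704, 18]) cube([274, 18, 271]);
translate([361, 290, 18]) cube([18, 414, 271]);
translate([617, 290, 18]) cube([18, 414, 271]);


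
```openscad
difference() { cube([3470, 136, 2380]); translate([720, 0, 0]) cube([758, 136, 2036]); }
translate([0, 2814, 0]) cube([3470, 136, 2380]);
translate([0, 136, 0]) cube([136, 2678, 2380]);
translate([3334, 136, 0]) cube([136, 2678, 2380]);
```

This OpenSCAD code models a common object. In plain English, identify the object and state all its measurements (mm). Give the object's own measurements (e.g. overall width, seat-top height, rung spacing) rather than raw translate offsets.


A single room: four walls, each 2380 mm tall and 136 mm thick, enclosing an outside footprint 3470×2950 mm (x × y), no floor or roof. The front and back walls (−y and +y sides) run the full x-width; the side walls fit between their inner faces. A door opening 758 mm wide and 2036 mm tall is cut through the front wall from the floor up, its −x edge 720 mm from the wall's −x end.


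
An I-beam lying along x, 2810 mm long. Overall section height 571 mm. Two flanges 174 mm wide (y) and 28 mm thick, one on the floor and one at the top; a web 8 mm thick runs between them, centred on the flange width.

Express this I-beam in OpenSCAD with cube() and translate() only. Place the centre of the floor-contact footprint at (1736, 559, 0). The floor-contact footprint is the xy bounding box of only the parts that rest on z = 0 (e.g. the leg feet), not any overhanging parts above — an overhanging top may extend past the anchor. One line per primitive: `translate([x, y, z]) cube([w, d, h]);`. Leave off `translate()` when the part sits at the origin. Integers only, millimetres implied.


translate([331, 472, 0]) cube([2810, 174, 28]);
translate([331, 555, 28]) cube([2810, 8, 515]);
translate([331, 472, 543]) cube([2810, 174, 28]);


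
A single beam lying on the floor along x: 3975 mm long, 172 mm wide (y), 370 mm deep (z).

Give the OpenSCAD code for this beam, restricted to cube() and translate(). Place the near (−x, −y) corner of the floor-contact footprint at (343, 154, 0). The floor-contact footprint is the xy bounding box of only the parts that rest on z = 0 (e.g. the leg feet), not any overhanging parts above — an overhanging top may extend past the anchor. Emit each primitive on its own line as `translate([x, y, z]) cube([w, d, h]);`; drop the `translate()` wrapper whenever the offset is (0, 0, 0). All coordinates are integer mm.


translate([343, 154, 0]) cube([3975, 172, 370]);


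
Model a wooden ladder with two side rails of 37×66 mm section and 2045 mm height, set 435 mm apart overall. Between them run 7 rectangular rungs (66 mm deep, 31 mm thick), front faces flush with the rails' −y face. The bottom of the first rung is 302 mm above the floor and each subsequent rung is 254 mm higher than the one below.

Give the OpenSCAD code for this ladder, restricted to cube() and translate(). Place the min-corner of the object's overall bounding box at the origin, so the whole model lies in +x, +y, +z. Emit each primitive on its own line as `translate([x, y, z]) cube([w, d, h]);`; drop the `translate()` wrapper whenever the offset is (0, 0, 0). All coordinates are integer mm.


cube([37, 66, 2045]);
translate([398, 0, 0]) cube([37, 66, 2045]);
translate([37, 0, 302]) cube([361, 66, 31]);
translate([37, 0, 556]) cube([361, 66, 31]);
translate([37, 0, 810]) cube([361, 66, 31]);
translate([37, 0, 1064]) cube([361, 66, 31]);
translate([37, 0, 1318]) cube([361, 66, 31]);
translate([37, 0, 1572]) cube([361, 66, 31]);
translate([37, 0, 1826]) cube([361, 66, 31]);


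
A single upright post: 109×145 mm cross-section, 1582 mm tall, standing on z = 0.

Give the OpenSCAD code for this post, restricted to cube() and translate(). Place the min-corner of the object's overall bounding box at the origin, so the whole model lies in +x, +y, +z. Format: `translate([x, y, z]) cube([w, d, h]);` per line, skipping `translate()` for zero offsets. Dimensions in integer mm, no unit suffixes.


cube([109, 145, 1582]);


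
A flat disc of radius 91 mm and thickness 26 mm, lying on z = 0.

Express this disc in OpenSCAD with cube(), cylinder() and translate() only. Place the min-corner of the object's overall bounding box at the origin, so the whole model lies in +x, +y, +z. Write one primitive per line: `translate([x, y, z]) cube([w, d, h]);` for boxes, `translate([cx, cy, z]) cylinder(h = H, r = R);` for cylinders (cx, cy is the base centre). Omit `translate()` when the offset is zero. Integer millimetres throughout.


translate([91, 91, 0]) cylinder(h = 26, r = 91);


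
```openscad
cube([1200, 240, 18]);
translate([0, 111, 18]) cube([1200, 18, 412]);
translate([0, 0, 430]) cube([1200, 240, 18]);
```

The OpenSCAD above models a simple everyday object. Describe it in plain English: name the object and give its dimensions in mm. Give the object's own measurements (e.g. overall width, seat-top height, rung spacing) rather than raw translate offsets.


An I-beam lying along x, 1200 mm long. Overall section height 448 mm. Two flanges 240 mm wide (y) and 18 mm thick, one on the floor and one at the top; a web 18 mm thick runs between them, centred on the flange width.


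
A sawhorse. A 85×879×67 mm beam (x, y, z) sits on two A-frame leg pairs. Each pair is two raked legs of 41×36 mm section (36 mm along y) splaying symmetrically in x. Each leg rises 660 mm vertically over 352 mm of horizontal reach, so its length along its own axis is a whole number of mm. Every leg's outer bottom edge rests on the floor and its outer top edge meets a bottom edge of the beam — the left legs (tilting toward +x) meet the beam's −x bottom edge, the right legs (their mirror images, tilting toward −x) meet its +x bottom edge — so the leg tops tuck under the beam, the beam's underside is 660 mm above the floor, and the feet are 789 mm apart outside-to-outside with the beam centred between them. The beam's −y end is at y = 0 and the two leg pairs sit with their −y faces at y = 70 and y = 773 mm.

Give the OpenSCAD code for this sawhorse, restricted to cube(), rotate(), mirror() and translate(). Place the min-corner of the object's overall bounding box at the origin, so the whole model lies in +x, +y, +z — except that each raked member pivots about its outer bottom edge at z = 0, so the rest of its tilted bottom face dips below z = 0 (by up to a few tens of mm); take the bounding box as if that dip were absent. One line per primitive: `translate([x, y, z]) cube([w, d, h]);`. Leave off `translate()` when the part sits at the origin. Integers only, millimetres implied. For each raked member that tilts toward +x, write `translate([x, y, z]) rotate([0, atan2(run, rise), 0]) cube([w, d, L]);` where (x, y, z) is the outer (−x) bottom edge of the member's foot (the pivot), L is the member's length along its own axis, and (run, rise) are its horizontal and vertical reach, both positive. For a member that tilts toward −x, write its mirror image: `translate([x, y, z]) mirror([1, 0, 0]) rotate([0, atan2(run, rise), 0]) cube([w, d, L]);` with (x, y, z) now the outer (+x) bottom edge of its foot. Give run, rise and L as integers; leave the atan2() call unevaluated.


translate([352, 0, 660]) cube([85, 879, 67]);
translate([0, 70, 0]) rotate([0, atan2(352, 660), 0]) cube([41, 36, 748]);
translate([789, 70, 0]) mirror([1, 0, 0]) rotate([0, atan2(352, 660), 0]) cube([41, 36, 748]);
translate([0, 773, 0]) rotate([0, atan2(352, 660), 0]) cube([41, 36, 748]);
translate([789, 773, 0]) mirror([1, 0, 0]) rotate([0, atan2(352, 660), 0]) cube([41, 36, 748]);


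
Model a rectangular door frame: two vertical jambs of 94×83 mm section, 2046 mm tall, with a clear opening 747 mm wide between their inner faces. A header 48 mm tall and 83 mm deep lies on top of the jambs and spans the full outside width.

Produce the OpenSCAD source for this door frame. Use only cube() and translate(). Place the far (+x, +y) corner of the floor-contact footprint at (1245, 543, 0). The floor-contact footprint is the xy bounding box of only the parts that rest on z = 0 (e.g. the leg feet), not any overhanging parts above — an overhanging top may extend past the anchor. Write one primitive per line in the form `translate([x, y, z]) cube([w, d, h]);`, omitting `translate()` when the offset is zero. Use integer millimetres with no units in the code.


translate([310, 460, 0]) cube([94, 83, 2046]);
translate([1151, 460, 0]) cube([94, 83, 2046]);
translate([310, 460, 2046]) cube([935, 83, 48]);


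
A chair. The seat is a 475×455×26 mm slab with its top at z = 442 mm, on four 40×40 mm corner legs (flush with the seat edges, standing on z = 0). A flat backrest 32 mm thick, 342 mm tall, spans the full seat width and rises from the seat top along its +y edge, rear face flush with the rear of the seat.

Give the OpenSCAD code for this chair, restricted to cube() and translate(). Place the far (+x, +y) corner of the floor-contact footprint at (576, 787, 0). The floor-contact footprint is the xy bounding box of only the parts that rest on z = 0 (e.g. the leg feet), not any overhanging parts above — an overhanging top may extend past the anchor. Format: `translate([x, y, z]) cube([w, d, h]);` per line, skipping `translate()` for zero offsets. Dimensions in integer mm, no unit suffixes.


translate([101, 332, 416]) cube([475, 455, 26]);
translate([101, 332, 0]) cube([40, 40, 416]);
translate([536, 332, 0]) cube([40, 40, 416]);
translate([101, 747, 0]) cube([40, 40, 416]);
translate([536, 747, 0]) cube([40, 40, 416]);
translate([101, 755, 442]) cube([475, 32, 342]);
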